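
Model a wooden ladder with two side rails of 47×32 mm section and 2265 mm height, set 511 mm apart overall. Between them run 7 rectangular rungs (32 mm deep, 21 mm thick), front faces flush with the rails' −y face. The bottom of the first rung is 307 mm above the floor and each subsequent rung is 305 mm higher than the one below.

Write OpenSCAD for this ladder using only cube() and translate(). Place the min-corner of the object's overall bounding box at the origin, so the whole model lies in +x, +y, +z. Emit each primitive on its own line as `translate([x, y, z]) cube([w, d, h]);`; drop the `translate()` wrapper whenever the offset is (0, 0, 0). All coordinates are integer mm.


cube([47, 32, 2265]);
translate([464, 0, 0]) cube([47, 32, 2265]);
translate([47, 0, 307]) cube([417, 32, 21]);
translate([47, 0, 612]) cube([417, 32, 21]);
translate([47, 0, 917]) cube([417, 32, 21]);
translate([47, 0, 1222]) cube([417, 32, 21]);
translate([47, 0, 1527]) cube([417, 32, 21]);
translate([47, 0, 1832]) cube([417, 32, 21]);
translate([47, 0, 2137]) cube([417, 32, 21]);


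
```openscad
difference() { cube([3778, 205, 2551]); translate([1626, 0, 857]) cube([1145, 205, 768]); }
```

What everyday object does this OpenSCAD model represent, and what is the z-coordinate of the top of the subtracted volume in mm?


A wall with a window opening. The window head height is 1625 mm.

A wall with a rectangular opening subtracted — a window. Sill at z = 857, opening 768 mm tall, so the head is at 857 + 768 = 1625 mm.


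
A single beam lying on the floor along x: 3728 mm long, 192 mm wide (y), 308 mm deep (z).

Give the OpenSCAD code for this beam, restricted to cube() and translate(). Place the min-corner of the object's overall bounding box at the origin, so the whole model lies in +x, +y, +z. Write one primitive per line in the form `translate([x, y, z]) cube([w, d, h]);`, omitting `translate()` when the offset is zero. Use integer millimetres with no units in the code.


cube([3728, 192, 308]);


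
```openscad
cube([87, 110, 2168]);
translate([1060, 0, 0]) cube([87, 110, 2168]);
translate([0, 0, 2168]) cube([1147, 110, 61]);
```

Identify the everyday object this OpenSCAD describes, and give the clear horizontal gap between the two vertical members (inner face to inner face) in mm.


A door frame. The clear opening width is 973 mm.

Two 2168 mm tall posts with a header on top — a door frame. The left jamb is 87 mm wide at x = 0; the right jamb starts at x = 1060. The clear opening is 1060 − 87 = 973 mm.


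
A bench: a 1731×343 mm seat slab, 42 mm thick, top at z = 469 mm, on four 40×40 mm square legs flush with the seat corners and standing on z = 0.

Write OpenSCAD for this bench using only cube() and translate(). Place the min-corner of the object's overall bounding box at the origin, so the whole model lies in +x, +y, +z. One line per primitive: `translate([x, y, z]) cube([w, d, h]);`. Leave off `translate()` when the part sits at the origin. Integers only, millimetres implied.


translate([0, 0, 427]) cube([1731, 343, 42]);
cube([40, 40, 427]);
translate([0, 303, 0]) cube([40, 40, 427]);
translate([1691, 0, 0]) cube([40, 40, 427]);
translate([1691, 303, 0]) cube([40, 40, 427]);


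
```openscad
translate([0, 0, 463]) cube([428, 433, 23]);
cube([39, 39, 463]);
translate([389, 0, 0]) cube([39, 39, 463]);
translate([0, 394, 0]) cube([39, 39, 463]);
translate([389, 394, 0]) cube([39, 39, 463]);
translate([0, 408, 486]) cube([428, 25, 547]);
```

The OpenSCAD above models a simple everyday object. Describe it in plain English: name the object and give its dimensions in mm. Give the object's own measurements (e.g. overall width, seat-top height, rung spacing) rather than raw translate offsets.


A chair. The seat is a 428×433×23 mm slab with its top at z = 486 mm, on four 39×39 mm corner legs (flush with the seat edges, standing on z = 0). A flat backrest 25 mm thick, 547 mm tall, spans the full seat width and rises from the seat top along its +y edge, rear face flush with the rear of the seat.


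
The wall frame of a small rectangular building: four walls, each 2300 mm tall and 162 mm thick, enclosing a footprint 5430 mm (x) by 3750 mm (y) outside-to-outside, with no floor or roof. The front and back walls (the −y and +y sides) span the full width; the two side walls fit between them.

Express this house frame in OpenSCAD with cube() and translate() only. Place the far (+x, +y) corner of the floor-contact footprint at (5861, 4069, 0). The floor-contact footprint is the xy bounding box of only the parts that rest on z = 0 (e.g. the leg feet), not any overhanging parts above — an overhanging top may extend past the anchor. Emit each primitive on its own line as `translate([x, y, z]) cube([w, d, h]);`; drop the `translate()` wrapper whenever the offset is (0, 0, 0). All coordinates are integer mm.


translate([431, 319, 0]) cube([5430, 162, 2300]);
translate([431, 3907, 0]) cube([5430, 162, 2300]);
translate([431, 481, 0]) cube([162, 3426, 2300]);
translate([5699, 481, 0]) cube([162, 3426, 2300]);


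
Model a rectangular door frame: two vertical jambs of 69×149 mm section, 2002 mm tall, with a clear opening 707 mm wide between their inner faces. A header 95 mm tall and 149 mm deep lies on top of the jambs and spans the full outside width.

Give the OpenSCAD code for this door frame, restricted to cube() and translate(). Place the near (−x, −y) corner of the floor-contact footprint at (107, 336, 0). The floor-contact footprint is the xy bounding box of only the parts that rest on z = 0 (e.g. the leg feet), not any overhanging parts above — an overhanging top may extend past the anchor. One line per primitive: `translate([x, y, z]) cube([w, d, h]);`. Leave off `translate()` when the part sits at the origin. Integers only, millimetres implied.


translate([107, 336, 0]) cube([69, 149, 2002]);
translate([883, 336, 0]) cube([69, 149, 2002]);
translate([107, 336, 2002]) cube([845, 149, 95]);


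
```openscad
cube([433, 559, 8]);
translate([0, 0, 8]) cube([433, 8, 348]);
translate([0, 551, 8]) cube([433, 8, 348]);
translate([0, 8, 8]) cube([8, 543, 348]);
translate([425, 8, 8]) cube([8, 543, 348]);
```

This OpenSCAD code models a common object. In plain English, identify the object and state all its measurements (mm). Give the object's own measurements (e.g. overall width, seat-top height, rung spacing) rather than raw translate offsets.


An open-topped rectangular box: outside dimensions 433×559×356 mm, with a uniform wall and base thickness of 8 mm. The base is a full 433×559 slab on the floor; four walls sit on top of the base. The front and back walls (the −y and +y sides) span the full width; the two side walls fit between them.


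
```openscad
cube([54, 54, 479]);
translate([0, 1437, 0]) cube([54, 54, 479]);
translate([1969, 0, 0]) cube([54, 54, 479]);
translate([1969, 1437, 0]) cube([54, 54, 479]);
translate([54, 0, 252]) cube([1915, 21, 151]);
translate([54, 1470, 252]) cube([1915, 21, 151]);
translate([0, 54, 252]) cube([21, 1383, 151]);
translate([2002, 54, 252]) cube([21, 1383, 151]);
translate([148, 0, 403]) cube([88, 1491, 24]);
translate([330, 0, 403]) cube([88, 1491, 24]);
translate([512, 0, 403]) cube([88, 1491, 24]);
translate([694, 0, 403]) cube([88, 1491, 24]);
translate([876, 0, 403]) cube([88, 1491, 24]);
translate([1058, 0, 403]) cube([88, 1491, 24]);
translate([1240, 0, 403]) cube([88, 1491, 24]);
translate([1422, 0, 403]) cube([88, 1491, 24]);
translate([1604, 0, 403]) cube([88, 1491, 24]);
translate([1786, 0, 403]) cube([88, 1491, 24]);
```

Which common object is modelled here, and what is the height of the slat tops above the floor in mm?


A bed frame. The slat-top height is 427 mm.

Four posts, four rails, and a row of slats — a bed frame. Slats sit on the rails at z = 252 + 151 = 403; with slat thickness 24, the top is 427 mm.


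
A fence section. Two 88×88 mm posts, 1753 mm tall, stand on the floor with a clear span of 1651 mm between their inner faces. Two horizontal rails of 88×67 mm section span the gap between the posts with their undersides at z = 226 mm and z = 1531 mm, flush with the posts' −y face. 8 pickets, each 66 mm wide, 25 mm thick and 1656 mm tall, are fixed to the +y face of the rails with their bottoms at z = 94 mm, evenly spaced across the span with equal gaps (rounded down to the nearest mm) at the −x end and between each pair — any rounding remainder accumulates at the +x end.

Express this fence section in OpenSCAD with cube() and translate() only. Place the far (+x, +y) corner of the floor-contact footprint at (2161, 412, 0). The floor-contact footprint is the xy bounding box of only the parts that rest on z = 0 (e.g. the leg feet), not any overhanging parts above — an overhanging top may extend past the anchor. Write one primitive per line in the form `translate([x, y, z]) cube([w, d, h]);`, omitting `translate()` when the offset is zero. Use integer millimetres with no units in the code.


translate([334, 324, 0]) cube([88, 88, 1753]);
translate([2073, 324, 0]) cube([88, 88, 1753]);
translate([422, 324, 226]) cube([1651, 88, 67]);
translate([422, 324, 1531]) cube([1651, 88, 67]);
translate([546, 412, 94]) cube([66, 25, 1656]);
translate([736, 412, 94]) cube([66, 25, 1656]);
translate([926, 412, 94]) cube([66, 25, 1656]);
translate([1116, 412, 94]) cube([66, 25, 1656]);
translate([1306, 412, 94]) cube([66, 25, 1656]);
translate([1496, 412, 94]) cube([66, 25, 1656]);
translate([1686, 412, 94]) cube([66, 25, 1656]);
translate([1876, 412, 94]) cube([66, 25, 1656]);


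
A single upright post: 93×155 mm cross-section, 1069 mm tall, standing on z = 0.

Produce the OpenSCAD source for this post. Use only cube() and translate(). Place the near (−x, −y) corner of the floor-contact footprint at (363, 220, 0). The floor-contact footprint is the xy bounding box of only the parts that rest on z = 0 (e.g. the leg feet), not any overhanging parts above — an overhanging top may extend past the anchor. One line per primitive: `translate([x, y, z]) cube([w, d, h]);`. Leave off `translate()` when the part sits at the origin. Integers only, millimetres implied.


translate([363, 220, 0]) cube([93, 155, 1069]);


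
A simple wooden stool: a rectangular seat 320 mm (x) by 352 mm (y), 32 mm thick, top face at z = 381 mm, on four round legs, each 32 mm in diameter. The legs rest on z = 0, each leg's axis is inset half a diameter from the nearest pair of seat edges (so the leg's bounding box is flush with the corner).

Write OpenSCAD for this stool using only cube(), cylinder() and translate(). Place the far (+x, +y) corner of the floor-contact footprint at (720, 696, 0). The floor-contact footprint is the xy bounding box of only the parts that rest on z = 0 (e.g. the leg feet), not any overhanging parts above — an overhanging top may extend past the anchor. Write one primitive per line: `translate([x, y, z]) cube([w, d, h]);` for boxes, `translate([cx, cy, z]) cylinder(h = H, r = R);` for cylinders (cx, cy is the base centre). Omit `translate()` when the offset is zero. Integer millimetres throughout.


// leg_h = 381 - 32 = 349
translate([400, 344, 349]) cube([320, 352, 32]);
translate([416, 360, 0]) cylinder(h = 349, r = 16);
translate([704, 360, 0]) cylinder(h = 349, r = 16);
translate([416, 680, 0]) cylinder(h = 349, r = 16);
translate([704, 680, 0]) cylinder(h = 349, r = 16);


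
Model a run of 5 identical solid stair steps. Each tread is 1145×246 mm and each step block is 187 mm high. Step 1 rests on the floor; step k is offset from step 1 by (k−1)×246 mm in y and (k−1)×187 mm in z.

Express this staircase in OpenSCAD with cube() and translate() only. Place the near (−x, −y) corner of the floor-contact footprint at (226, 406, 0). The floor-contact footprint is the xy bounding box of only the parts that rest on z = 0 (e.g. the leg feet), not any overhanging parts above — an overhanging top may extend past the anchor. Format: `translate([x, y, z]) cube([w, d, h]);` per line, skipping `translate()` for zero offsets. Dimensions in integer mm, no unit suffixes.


translate([226, 406, 0]) cube([1145, 246, 187]);
translate([226, 652, 187]) cube([1145, 246, 187]);
translate([226, 898, 374]) cube([1145, 246, 187]);
translate([226, 1144, 561]) cube([1145, 246, 187]);
translate([226, 1390, 748]) cube([1145, 246, 187]);


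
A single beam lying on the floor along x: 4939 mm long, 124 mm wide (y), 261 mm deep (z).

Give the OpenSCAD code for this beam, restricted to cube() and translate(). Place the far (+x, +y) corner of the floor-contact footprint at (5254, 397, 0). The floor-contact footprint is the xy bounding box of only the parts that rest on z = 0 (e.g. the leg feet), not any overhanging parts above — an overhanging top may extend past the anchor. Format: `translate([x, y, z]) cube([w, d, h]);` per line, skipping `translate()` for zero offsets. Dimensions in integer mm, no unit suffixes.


translate([315, 273, 0]) cube([4939, 124, 261]);


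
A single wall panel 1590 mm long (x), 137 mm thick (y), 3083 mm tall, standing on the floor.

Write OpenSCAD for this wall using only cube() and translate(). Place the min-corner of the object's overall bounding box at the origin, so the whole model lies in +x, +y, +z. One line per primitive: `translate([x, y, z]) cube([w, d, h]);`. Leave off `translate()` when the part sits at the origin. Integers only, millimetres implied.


cube([1590, 137, 3083]);


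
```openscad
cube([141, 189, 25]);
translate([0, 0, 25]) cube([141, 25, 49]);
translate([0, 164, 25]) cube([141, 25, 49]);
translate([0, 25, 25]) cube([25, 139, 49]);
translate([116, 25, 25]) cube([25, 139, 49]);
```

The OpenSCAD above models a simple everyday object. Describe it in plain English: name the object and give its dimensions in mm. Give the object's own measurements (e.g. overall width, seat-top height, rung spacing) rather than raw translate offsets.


An open-topped rectangular box: outside dimensions 141×189×74 mm, with a uniform wall and base thickness of 25 mm. The base is a full 141×189 slab on the floor; four walls sit on top of the base. The front and back walls (the −y and +y sides) span the full width; the two side walls fit between them.


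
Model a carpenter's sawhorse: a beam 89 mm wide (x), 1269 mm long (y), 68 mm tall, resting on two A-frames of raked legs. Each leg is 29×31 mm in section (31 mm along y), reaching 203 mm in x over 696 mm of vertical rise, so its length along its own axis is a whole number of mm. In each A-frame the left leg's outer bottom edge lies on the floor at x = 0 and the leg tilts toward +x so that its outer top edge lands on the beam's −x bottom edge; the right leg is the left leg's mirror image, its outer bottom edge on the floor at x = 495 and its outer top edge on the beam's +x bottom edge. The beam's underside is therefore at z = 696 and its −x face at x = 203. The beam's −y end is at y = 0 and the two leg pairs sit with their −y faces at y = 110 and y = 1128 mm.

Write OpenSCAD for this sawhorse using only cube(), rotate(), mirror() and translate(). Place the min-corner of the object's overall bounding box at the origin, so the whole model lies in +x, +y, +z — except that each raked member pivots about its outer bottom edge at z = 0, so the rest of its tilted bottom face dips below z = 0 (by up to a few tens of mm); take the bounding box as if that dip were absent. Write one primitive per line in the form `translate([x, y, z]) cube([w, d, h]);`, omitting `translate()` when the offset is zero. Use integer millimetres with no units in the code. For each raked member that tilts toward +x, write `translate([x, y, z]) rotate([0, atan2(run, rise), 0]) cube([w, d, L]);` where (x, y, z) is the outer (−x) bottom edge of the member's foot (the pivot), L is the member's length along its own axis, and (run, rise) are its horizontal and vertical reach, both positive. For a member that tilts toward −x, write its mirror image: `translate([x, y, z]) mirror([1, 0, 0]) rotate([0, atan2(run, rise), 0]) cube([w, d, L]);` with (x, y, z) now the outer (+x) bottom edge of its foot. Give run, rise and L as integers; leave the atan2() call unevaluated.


// leg length = √(203² + 696²) = 725
// right-leg outer foot x = 2·203 + 89 = 495
// beam min-corner = (203, 0, 696)
translate([203, 0, 696]) cube([89, 1269, 68]);
translate([0, 110, 0]) rotate([0, atan2(203, 696), 0]) cube([29, 31, 725]);
translate([495, 110, 0]) mirror([1, 0, 0]) rotate([0, atan2(203, 696), 0]) cube([29, 31, 725]);
translate([0, 1128, 0]) rotate([0, atan2(203, 696), 0]) cube([29, 31, 725]);
translate([495, 1128, 0]) mirror([1, 0, 0]) rotate([0, atan2(203, 696), 0]) cube([29, 31, 725]);


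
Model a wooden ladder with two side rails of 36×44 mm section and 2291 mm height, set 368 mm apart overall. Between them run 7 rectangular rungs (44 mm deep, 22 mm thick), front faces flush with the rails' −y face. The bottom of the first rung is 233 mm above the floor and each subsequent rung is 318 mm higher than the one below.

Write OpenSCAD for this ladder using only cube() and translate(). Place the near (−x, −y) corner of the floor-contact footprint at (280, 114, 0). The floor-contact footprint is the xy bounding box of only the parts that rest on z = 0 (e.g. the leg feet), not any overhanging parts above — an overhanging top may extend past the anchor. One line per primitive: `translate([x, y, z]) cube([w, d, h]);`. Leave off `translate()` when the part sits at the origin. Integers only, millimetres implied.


translate([280, 114, 0]) cube([36, 44, 2291]);
translate([612, 114, 0]) cube([36, 44, 2291]);
translate([316, 114, 233]) cube([296, 44, 22]);
translate([316, 114, 551]) cube([296, 44, 22]);
translate([316, 114, 869]) cube([296, 44, 22]);
translate([316, 114, 1187]) cube([296, 44, 22]);
translate([316, 114, 1505]) cube([296, 44, 22]);
translate([316, 114, 1823]) cube([296, 44, 22]);
translate([316, 114, 2141]) cube([296, 44, 22]);


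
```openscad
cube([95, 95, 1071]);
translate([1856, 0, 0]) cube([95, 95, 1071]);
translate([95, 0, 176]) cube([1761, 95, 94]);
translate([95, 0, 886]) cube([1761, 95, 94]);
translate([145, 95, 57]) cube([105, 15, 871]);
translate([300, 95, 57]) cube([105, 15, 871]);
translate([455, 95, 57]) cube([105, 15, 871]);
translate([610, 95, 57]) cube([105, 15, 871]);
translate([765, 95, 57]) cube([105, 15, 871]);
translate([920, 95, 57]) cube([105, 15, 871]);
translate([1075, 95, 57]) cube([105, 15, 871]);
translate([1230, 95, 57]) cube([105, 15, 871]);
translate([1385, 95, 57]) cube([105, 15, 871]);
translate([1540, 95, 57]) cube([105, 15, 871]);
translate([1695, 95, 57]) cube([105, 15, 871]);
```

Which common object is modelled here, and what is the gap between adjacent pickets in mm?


A fence section. The picket gap is 50 mm.

Two posts, two rails, 11 pickets — a fence section. Span 1761 mm holds 11 pickets of 105 mm with 12 equal gaps: ⌊(1761 − 11·105) / 12⌋ = 50 mm.


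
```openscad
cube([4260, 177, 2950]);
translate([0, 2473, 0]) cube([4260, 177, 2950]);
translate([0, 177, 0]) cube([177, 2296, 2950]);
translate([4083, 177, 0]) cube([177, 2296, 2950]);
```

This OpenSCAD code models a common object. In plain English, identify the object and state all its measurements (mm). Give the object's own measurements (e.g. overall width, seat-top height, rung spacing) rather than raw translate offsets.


The wall frame of a small rectangular building: four walls, each 2950 mm tall and 177 mm thick, enclosing a footprint 4260 mm (x) by 2650 mm (y) outside-to-outside, with no floor or roof. The front and back walls (the −y and +y sides) span the full width; the two side walls fit between them.


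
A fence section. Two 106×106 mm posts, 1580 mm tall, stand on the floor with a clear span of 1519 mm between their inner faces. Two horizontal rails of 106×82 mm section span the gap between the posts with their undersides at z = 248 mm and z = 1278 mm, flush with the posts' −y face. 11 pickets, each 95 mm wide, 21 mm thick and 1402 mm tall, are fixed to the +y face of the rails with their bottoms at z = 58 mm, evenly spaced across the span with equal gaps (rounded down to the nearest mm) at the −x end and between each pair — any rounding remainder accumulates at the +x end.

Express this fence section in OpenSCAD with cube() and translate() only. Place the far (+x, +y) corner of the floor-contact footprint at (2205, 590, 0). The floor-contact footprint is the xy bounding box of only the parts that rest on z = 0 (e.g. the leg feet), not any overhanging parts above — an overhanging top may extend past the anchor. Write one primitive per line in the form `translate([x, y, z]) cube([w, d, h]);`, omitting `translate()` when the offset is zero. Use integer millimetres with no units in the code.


translate([474, 484, 0]) cube([106, 106, 1580]);
translate([2099, 484, 0]) cube([106, 106, 1580]);
translate([580, 484, 248]) cube([1519, 106, 82]);
translate([580, 484, 1278]) cube([1519, 106, 82]);
translate([619, 590, 58]) cube([95, 21, 1402]);
translate([753, 590, 58]) cube([95, 21, 1402]);
translate([887, 590, 58]) cube([95, 21, 1402]);
translate([1021, 590, 58]) cube([95, 21, 1402]);
translate([1155, 590, 58]) cube([95, 21, 1402]);
translate([1289, 590, 58]) cube([95, 21, 1402]);
translate([1423, 590, 58]) cube([95, 21, 1402]);
translate([1557, 590, 58]) cube([95, 21, 1402]);
translate([1691, 590, 58]) cube([95, 21, 1402]);
translate([1825, 590, 58]) cube([95, 21, 1402]);
translate([1959, 590, 58]) cube([95, 21, 1402]);


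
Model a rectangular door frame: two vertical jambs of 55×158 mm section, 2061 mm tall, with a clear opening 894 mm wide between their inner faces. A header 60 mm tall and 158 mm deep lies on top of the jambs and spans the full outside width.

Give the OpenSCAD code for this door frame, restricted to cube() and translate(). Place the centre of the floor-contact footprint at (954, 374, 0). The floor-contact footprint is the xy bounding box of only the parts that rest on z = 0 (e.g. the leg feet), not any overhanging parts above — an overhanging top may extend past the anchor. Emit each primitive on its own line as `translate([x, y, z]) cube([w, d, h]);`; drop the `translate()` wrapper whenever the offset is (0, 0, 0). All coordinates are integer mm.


translate([452, 295, 0]) cube([55, 158, 2061]);
translate([1401, 295, 0]) cube([55, 158, 2061]);
translate([452, 295, 2061]) cube([1004, 158, 60]);


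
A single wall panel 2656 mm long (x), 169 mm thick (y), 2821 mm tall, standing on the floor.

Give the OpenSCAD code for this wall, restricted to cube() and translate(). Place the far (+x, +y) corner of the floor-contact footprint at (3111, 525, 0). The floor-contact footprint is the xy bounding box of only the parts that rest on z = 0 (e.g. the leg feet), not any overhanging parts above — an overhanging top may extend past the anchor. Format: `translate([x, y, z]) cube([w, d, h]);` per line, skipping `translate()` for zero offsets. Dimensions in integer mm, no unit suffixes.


translate([455, 356, 0]) cube([2656, 169, 2821]);


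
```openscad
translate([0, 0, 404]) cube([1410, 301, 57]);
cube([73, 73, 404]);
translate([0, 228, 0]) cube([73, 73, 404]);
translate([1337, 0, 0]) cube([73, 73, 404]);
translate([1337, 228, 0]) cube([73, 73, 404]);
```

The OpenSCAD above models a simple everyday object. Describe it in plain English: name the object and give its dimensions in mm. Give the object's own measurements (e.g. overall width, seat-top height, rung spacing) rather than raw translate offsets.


A long wooden bench with a 1410 mm (x) × 301 mm (y) seat, 57 mm thick, its top surface 461 mm above the floor. Four 73 mm square legs at the seat corners, flush with the edges, run from z = 0 to the seat underside.


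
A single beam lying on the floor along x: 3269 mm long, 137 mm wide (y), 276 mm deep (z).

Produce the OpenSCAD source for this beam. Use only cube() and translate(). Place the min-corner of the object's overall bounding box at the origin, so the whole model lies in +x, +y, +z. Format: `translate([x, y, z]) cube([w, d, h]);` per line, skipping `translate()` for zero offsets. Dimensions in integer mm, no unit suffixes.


cube([3269, 137, 276]);


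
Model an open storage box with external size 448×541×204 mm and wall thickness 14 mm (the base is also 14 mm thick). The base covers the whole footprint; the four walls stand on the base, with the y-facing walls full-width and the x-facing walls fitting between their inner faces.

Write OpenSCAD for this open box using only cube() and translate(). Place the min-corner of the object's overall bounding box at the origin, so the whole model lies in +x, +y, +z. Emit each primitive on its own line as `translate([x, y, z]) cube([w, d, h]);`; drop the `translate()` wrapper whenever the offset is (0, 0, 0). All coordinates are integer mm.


cube([448, 541, 14]);
translate([0, 0, 14]) cube([448, 14, 190]);
translate([0, 527, 14]) cube([448, 14, 190]);
translate([0, 14, 14]) cube([14, 513, 190]);
translate([434, 14, 14]) cube([14, 513, 190]);


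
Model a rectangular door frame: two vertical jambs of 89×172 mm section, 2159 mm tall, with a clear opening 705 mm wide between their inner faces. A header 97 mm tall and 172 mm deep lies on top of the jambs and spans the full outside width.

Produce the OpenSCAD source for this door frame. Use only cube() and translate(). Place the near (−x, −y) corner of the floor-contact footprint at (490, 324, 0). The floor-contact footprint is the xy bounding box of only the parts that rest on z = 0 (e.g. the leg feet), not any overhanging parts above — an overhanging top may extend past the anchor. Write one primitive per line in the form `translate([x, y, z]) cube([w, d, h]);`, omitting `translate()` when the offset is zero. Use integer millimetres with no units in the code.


translate([490, 324, 0]) cube([89, 172, 2159]);
translate([1284, 324, 0]) cube([89, 172, 2159]);
translate([490, 324, 2159]) cube([883, 172, 97]);


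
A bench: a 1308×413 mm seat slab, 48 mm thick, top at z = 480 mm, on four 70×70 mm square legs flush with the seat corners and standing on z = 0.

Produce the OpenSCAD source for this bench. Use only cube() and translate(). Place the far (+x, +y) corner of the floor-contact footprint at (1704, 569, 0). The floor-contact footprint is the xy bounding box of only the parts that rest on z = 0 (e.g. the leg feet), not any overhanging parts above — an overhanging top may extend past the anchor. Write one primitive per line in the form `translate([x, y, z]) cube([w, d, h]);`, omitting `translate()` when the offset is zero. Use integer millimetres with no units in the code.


// leg_h = 480 − 48 = 432
translate([396, 156, 432]) cube([1308, 413, 48]);
translate([396, 156, 0]) cube([70, 70, 432]);
translate([396, 499, 0]) cube([70, 70, 432]);
translate([1634, 156, 0]) cube([70, 70, 432]);
translate([1634, 499, 0]) cube([70, 70, 432]);


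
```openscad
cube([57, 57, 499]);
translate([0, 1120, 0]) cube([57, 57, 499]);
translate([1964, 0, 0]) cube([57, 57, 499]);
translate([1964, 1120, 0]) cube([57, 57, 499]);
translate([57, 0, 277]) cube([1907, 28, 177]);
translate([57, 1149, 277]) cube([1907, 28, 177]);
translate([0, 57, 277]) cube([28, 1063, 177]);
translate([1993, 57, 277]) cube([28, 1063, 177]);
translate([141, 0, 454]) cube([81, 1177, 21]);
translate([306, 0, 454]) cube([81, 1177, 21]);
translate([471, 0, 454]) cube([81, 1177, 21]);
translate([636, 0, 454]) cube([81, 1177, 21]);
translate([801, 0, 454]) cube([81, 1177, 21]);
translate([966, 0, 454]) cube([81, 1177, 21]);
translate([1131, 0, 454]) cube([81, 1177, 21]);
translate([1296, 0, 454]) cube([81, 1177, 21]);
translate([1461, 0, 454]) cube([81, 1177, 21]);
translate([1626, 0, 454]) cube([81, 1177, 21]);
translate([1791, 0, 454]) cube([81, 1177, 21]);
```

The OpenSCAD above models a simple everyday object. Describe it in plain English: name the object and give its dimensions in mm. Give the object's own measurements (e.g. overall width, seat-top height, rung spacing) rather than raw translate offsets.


A bed frame 2021 mm long (x) by 1177 mm wide (y). Four 57×57 mm corner posts, 499 mm tall, at the corners of the footprint. Four rails of 28 mm thickness and 177 mm height run between adjacent posts with their undersides at z = 277 mm, their outer faces flush with the outside of the frame (the two x-running rails run between the posts' inner faces; the two y-running rails run between the posts' inner faces). 11 slats, each 81 mm wide (x) and 21 mm thick, lie across the top of the two x-running rails, running the full 1177 mm width of the frame in y; along x they sit between the end posts with a 84 mm gap after the −x posts and between neighbouring slats, leaving 92 mm before the +x posts.


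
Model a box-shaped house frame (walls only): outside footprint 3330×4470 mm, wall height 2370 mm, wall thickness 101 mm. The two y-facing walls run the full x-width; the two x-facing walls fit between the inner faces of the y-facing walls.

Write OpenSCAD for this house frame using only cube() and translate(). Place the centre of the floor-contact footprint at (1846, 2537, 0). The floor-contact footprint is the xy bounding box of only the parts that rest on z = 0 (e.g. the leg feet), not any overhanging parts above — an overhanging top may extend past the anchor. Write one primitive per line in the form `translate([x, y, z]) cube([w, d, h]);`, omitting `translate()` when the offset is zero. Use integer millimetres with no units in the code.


translate([181, 302, 0]) cube([3330, 101, 2370]);
translate([181, 4671, 0]) cube([3330, 101, 2370]);
translate([181, 403, 0]) cube([101, 4268, 2370]);
translate([3410, 403, 0]) cube([101, 4268, 2370]);


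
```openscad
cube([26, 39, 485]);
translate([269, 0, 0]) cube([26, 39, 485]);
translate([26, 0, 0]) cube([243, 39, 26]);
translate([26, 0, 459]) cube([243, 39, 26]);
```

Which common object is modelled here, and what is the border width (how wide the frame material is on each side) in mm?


A picture frame. The border width is 26 mm.

Four thin pieces enclosing a rectangular opening — a picture frame. The two full-height stiles are 485 mm tall; the top rail sits at z = 459 and is 26 mm tall, so the border above the opening is 485 − 459 = 26 mm, matching the stile x-width.


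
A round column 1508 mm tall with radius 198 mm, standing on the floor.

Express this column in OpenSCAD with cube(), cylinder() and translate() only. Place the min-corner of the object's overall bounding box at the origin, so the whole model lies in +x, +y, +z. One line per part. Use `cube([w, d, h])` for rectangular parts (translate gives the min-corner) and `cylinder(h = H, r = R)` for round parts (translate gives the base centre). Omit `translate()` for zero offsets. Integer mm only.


translate([198, 198, 0]) cylinder(h = 1508, r = 198);


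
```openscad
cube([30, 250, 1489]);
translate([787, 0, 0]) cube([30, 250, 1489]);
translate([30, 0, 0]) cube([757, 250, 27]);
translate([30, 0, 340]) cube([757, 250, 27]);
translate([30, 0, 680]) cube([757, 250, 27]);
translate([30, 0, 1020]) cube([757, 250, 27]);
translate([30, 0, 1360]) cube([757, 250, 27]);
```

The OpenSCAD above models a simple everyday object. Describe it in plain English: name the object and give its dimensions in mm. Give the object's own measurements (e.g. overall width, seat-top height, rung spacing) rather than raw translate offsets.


An open bookshelf. Two side panels, each 30 mm thick, 250 mm deep and 1489 mm tall, stand 817 mm apart (outside-to-outside). Between them sit 5 shelves, each 27 mm thick and 250 mm deep, spanning the full gap between the sides. The bottom shelf rests on the floor (its underside at z = 0) and the clear gap between one shelf's top and the next shelf's underside is 313 mm.


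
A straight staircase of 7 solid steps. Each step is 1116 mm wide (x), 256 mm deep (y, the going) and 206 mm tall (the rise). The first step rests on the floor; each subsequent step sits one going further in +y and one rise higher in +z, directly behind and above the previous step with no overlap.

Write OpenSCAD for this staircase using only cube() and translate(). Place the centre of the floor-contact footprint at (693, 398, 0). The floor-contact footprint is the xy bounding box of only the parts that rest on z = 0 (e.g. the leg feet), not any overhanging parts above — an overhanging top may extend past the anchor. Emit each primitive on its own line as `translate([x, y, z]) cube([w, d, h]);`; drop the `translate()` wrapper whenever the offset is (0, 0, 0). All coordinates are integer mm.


translate([135, 270, 0]) cube([1116, 256, 206]);
translate([135, 526, 206]) cube([1116, 256, 206]);
translate([135, 782, 412]) cube([1116, 256, 206]);
translate([135, 1038, 618]) cube([1116, 256, 206]);
translate([135, 1294, 824]) cube([1116, 256, 206]);
translate([135, 1550, 1030]) cube([1116, 256, 206]);
translate([135, 1806, 1236]) cube([1116, 256, 206]);


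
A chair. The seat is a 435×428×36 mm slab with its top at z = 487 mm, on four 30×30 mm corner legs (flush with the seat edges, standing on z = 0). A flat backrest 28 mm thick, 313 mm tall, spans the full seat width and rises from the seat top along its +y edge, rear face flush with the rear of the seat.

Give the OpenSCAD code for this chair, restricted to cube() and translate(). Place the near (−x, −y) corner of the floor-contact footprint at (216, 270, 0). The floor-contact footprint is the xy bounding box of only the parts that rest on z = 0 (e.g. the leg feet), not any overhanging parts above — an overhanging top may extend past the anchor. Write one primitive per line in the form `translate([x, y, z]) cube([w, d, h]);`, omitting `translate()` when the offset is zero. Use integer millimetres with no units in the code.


translate([216, 270, 451]) cube([435, 428, 36]);
translate([216, 270, 0]) cube([30, 30, 451]);
translate([621, 270, 0]) cube([30, 30, 451]);
translate([216, 668, 0]) cube([30, 30, 451]);
translate([621, 668, 0]) cube([30, 30, 451]);
translate([216, 670, 487]) cube([435, 28, 313]);


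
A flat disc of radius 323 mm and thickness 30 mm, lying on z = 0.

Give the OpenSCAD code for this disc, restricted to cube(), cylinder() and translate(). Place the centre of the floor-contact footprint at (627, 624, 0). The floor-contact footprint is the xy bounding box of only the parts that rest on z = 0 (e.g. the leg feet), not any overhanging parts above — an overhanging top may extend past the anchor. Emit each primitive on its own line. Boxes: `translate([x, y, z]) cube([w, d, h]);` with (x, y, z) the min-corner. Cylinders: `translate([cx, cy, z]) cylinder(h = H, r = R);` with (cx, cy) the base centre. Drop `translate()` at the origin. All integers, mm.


translate([627, 624, 0]) cylinder(h = 30, r = 323);


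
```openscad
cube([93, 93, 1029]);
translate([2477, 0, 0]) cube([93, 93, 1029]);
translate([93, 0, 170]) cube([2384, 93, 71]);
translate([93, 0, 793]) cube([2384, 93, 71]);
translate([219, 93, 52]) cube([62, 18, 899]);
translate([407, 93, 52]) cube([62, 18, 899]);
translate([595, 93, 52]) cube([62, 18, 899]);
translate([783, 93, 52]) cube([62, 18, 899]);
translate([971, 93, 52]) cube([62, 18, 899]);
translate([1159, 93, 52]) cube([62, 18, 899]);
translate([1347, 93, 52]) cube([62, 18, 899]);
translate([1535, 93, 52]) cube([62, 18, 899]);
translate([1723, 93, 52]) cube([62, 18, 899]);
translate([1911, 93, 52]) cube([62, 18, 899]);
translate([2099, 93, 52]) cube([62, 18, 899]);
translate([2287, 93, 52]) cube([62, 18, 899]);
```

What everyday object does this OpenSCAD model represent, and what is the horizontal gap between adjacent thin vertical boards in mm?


A fence section. The picket gap is 126 mm.

Two posts, two rails, 12 pickets — a fence section. Span 2384 mm holds 12 pickets of 62 mm with 13 equal gaps: ⌊(2384 − 12·62) / 13⌋ = 126 mm.


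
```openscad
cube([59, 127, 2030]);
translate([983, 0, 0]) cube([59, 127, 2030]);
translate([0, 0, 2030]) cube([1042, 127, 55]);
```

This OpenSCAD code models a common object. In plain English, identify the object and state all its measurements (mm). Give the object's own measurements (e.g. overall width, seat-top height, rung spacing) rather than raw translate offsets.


A door frame. The clear opening is 924 mm wide and 2030 mm high. Two 59 mm wide jambs, 127 mm deep, stand either side of the opening from the floor to the top of the opening. A 55 mm thick head sits across the top of both jambs, spanning the full outside width of the frame.


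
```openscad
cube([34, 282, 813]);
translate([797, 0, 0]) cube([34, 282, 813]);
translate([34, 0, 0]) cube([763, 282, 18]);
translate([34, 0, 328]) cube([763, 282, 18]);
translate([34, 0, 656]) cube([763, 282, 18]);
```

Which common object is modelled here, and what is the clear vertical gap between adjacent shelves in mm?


A bookshelf. The clear shelf gap is 310 mm.

Two tall side panels with 3 horizontal boards between them — a bookshelf. The first two shelf undersides are at z = 0 and z = 328; with shelf thickness 18, the clear gap is 328 − 0 − 18 = 310 mm.


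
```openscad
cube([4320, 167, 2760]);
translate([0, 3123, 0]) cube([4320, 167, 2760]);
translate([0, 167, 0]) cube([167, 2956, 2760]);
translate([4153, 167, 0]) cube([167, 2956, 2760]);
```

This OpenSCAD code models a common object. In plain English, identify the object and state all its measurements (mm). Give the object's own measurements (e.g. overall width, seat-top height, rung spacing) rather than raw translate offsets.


The wall frame of a small rectangular building: four walls, each 2760 mm tall and 167 mm thick, enclosing a footprint 4320 mm (x) by 3290 mm (y) outside-to-outside, with no floor or roof. The front and back walls (the −y and +y sides) span the full width; the two side walls fit between them.


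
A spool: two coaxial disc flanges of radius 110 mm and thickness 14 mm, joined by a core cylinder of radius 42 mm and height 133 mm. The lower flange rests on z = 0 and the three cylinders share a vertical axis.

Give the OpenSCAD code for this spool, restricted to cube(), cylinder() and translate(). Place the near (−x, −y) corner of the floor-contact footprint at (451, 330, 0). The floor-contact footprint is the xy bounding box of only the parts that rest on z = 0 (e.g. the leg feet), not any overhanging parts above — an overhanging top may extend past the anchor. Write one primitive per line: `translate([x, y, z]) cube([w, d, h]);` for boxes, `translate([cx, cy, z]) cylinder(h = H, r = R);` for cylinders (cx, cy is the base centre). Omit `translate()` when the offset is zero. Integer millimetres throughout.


translate([561, 440, 0]) cylinder(h = 14, r = 110);
translate([561, 440, 14]) cylinder(h = 133, r = 42);
translate([561, 440, 147]) cylinder(h = 14, r = 110);


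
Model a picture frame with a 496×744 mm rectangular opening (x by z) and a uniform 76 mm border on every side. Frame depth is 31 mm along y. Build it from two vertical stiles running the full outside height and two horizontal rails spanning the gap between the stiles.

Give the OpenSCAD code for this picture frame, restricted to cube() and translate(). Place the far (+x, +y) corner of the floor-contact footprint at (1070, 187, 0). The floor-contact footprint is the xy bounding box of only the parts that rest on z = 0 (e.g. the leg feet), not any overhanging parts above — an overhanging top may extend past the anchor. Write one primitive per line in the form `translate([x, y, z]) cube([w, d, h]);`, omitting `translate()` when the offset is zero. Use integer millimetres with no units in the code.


translate([422, 156, 0]) cube([76, 31, 896]);
translate([994, 156, 0]) cube([76, 31, 896]);
translate([498, 156, 0]) cube([496, 31, 76]);
translate([498, 156, 820]) cube([496, 31, 76]);


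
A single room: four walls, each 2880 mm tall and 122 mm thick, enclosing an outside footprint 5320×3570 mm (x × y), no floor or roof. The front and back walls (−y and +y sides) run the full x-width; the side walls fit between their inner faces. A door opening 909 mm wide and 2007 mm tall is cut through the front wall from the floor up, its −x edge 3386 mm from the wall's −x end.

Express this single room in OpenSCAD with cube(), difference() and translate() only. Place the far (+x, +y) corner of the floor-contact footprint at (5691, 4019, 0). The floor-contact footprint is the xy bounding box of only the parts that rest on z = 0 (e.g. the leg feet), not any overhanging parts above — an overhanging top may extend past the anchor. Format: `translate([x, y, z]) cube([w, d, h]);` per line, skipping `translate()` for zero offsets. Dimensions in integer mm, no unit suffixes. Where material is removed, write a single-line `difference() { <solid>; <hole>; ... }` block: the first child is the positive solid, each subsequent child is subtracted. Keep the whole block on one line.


difference() { translate([371, 449, 0]) cube([5320, 122, 2880]); translate([3757, 449, 0]) cube([909, 122, 2007]); }
translate([371, 3897, 0]) cube([5320, 122, 2880]);
translate([371, 571, 0]) cube([122, 3326, 2880]);
translate([5569, 571, 0]) cube([122, 3326, 2880]);
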